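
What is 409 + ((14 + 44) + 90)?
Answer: 557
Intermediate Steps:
409 + ((14 + 44) + 90) = 409 + (58 + 90) = 409 + 148 = 557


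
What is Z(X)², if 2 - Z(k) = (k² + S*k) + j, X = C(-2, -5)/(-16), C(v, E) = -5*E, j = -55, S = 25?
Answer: 574417089/65536 ≈ 8764.9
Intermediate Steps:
X = -25/16 (X = -5*(-5)/(-16) = 25*(-1/16) = -25/16 ≈ -1.5625)
Z(k) = 57 - k² - 25*k (Z(k) = 2 - ((k² + 25*k) - 55) = 2 - (-55 + k² + 25*k) = 2 + (55 - k² - 25*k) = 57 - k² - 25*k)
Z(X)² = (57 - (-25/16)² - 25*(-25/16))² = (57 - 1*625/256 + 625/16)² = (57 - 625/256 + 625/16)² = (23967/256)² = 574417089/65536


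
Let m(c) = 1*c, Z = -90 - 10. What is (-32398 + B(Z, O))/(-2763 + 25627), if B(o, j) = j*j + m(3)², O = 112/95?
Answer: -292298181/206347600 ≈ -1.4165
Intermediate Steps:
Z = -100
m(c) = c
O = 112/95 (O = 112*(1/95) = 112/95 ≈ 1.1789)
B(o, j) = 9 + j² (B(o, j) = j*j + 3² = j² + 9 = 9 + j²)
(-32398 + B(Z, O))/(-2763 + 25627) = (-32398 + (9 + (112/95)²))/(-2763 + 25627) = (-32398 + (9 + 12544/9025))/22864 = (-32398 + 93769/9025)*(1/22864) = -292298181/9025*1/22864 = -292298181/206347600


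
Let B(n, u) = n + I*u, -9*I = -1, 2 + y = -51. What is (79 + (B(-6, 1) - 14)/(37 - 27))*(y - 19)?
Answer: -27724/5 ≈ -5544.8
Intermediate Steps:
y = -53 (y = -2 - 51 = -53)
I = ⅑ (I = -⅑*(-1) = ⅑ ≈ 0.11111)
B(n, u) = n + u/9
(79 + (B(-6, 1) - 14)/(37 - 27))*(y - 19) = (79 + ((-6 + (⅑)*1) - 14)/(37 - 27))*(-53 - 19) = (79 + ((-6 + ⅑) - 14)/10)*(-72) = (79 + (-53/9 - 14)*(⅒))*(-72) = (79 - 179/9*⅒)*(-72) = (79 - 179/90)*(-72) = (6931/90)*(-72) = -27724/5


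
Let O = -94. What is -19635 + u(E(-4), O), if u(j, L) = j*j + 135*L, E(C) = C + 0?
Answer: -32309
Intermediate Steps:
E(C) = C
u(j, L) = j**2 + 135*L
-19635 + u(E(-4), O) = -19635 + ((-4)**2 + 135*(-94)) = -19635 + (16 - 12690) = -19635 - 12674 = -32309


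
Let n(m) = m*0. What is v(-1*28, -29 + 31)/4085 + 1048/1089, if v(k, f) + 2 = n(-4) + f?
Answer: 1048/1089 ≈ 0.96235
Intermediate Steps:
n(m) = 0
v(k, f) = -2 + f (v(k, f) = -2 + (0 + f) = -2 + f)
v(-1*28, -29 + 31)/4085 + 1048/1089 = (-2 + (-29 + 31))/4085 + 1048/1089 = (-2 + 2)*(1/4085) + 1048*(1/1089) = 0*(1/4085) + 1048/1089 = 0 + 1048/1089 = 1048/1089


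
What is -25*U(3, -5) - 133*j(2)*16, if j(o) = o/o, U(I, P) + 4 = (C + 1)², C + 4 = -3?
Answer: -2928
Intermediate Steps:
C = -7 (C = -4 - 3 = -7)
U(I, P) = 32 (U(I, P) = -4 + (-7 + 1)² = -4 + (-6)² = -4 + 36 = 32)
j(o) = 1
-25*U(3, -5) - 133*j(2)*16 = -25*32 - 133*16 = -800 - 133*16 = -800 - 2128 = -2928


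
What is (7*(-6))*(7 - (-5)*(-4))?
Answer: 546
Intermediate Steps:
(7*(-6))*(7 - (-5)*(-4)) = -42*(7 - 1*20) = -42*(7 - 20) = -42*(-13) = 546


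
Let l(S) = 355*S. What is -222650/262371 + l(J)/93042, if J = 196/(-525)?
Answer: -51876435508/61028806455 ≈ -0.85003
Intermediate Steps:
J = -28/75 (J = 196*(-1/525) = -28/75 ≈ -0.37333)
-222650/262371 + l(J)/93042 = -222650/262371 + (355*(-28/75))/93042 = -222650*1/262371 - 1988/15*1/93042 = -222650/262371 - 994/697815 = -51876435508/61028806455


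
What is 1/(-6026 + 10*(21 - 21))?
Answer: -1/6026 ≈ -0.00016595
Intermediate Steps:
1/(-6026 + 10*(21 - 21)) = 1/(-6026 + 10*0) = 1/(-6026 + 0) = 1/(-6026) = -1/6026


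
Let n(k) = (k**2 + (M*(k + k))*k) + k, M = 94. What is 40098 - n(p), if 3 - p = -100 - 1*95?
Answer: -7369656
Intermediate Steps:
p = 198 (p = 3 - (-100 - 1*95) = 3 - (-100 - 95) = 3 - 1*(-195) = 3 + 195 = 198)
n(k) = k + 189*k**2 (n(k) = (k**2 + (94*(k + k))*k) + k = (k**2 + (94*(2*k))*k) + k = (k**2 + (188*k)*k) + k = (k**2 + 188*k**2) + k = 189*k**2 + k = k + 189*k**2)
40098 - n(p) = 40098 - 198*(1 + 189*198) = 40098 - 198*(1 + 37422) = 40098 - 198*37423 = 40098 - 1*7409754 = 40098 - 7409754 = -7369656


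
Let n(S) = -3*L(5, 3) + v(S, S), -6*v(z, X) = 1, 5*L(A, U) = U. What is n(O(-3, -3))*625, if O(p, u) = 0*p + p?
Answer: -7375/6 ≈ -1229.2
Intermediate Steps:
L(A, U) = U/5
v(z, X) = -⅙ (v(z, X) = -⅙*1 = -⅙)
O(p, u) = p (O(p, u) = 0 + p = p)
n(S) = -59/30 (n(S) = -3*3/5 - ⅙ = -3*⅗ - ⅙ = -9/5 - ⅙ = -59/30)
n(O(-3, -3))*625 = -59/30*625 = -7375/6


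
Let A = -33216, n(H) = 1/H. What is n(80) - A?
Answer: 2657281/80 ≈ 33216.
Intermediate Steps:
n(80) - A = 1/80 - 1*(-33216) = 1/80 + 33216 = 2657281/80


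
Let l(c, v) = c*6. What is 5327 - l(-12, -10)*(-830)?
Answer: -54433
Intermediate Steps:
l(c, v) = 6*c
5327 - l(-12, -10)*(-830) = 5327 - 6*(-12)*(-830) = 5327 - (-72)*(-830) = 5327 - 1*59760 = 5327 - 59760 = -54433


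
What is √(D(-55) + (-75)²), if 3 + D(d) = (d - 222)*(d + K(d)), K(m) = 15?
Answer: √16702 ≈ 129.24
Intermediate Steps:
D(d) = -3 + (-222 + d)*(15 + d) (D(d) = -3 + (d - 222)*(d + 15) = -3 + (-222 + d)*(15 + d))
√(D(-55) + (-75)²) = √((-3333 + (-55)² - 207*(-55)) + (-75)²) = √((-3333 + 3025 + 11385) + 5625) = √(11077 + 5625) = √16702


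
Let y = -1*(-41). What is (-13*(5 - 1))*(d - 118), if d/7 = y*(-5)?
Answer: 80756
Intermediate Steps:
y = 41
d = -1435 (d = 7*(41*(-5)) = 7*(-205) = -1435)
(-13*(5 - 1))*(d - 118) = (-13*(5 - 1))*(-1435 - 118) = -13*4*(-1553) = -52*(-1553) = 80756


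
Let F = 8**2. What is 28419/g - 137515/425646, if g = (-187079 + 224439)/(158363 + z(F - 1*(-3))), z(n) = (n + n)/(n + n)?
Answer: 239454310598617/1987766820 ≈ 1.2046e+5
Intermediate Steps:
F = 64
z(n) = 1 (z(n) = (2*n)/((2*n)) = (2*n)*(1/(2*n)) = 1)
g = 9340/39591 (g = (-187079 + 224439)/(158363 + 1) = 37360/158364 = 37360*(1/158364) = 9340/39591 ≈ 0.23591)
28419/g - 137515/425646 = 28419/(9340/39591) - 137515/425646 = 28419*(39591/9340) - 137515*1/425646 = 1125136629/9340 - 137515/425646 = 239454310598617/1987766820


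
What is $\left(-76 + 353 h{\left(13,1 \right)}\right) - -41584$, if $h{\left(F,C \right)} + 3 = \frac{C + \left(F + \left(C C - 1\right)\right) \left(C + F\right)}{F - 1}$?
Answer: $\frac{183329}{4} \approx 45832.0$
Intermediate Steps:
$h{\left(F,C \right)} = -3 + \frac{C + \left(C + F\right) \left(-1 + F + C^{2}\right)}{-1 + F}$ ($h{\left(F,C \right)} = -3 + \frac{C + \left(F + \left(C C - 1\right)\right) \left(C + F\right)}{F - 1} = -3 + \frac{C + \left(F + \left(C^{2} - 1\right)\right) \left(C + F\right)}{-1 + F} = -3 + \frac{C + \left(F + \left(-1 + C^{2}\right)\right) \left(C + F\right)}{-1 + F} = -3 + \frac{C + \left(-1 + F + C^{2}\right) \left(C + F\right)}{-1 + F} = -3 + \frac{C + \left(C + F\right) \left(-1 + F + C^{2}\right)}{-1 + F}$)
$\left(-76 + 353 h{\left(13,1 \right)}\right) - -41584 = \left(-76 + 353 \frac{3 + 1^{3} + 13^{2} - 52 + 1 \cdot 13 + 13 \cdot 1^{2}}{-1 + 13}\right) - -41584 = \left(-76 + 353 \frac{3 + 1 + 169 - 52 + 13 + 13 \cdot 1}{12}\right) + 41584 = \left(-76 + 353 \frac{3 + 1 + 169 - 52 + 13 + 13}{12}\right) + 41584 = \left(-76 + 353 \cdot \frac{1}{12} \cdot 147\right) + 41584 = \left(-76 + 353 \cdot \frac{49}{4}\right) + 41584 = \left(-76 + \frac{17297}{4}\right) + 41584 = \frac{16993}{4} + 41584 = \frac{183329}{4}$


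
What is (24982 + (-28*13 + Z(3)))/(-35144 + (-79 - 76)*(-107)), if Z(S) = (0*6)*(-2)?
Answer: -24618/18559 ≈ -1.3265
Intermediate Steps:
Z(S) = 0 (Z(S) = 0*(-2) = 0)
(24982 + (-28*13 + Z(3)))/(-35144 + (-79 - 76)*(-107)) = (24982 + (-28*13 + 0))/(-35144 + (-79 - 76)*(-107)) = (24982 + (-364 + 0))/(-35144 - 155*(-107)) = (24982 - 364)/(-35144 + 16585) = 24618/(-18559) = 24618*(-1/18559) = -24618/18559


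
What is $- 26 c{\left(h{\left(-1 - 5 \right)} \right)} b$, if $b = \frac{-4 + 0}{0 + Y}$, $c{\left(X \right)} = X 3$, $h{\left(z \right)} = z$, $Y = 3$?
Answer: $-624$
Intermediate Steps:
$c{\left(X \right)} = 3 X$
$b = - \frac{4}{3}$ ($b = \frac{-4 + 0}{0 + 3} = \frac{1}{3} \left(-4\right) = - \frac{4}{3} \approx -1.3333$)
$- 26 c{\left(h{\left(-1 - 5 \right)} \right)} b = - 26 \cdot 3 \left(-1 - 5\right) \left(- \frac{4}{3}\right) = - 26 \cdot 3 \left(-6\right) \left(- \frac{4}{3}\right) = \left(-26\right) \left(-18\right) \left(- \frac{4}{3}\right) = 468 \left(- \frac{4}{3}\right) = -624$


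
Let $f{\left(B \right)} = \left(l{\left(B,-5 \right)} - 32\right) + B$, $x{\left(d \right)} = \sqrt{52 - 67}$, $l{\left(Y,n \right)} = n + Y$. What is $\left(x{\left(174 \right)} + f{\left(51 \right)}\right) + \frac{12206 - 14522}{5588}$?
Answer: $\frac{90226}{1397} + i \sqrt{15} \approx 64.586 + 3.873 i$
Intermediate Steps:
$l{\left(Y,n \right)} = Y + n$
$x{\left(d \right)} = i \sqrt{15}$ ($x{\left(d \right)} = \sqrt{-15} = i \sqrt{15}$)
$f{\left(B \right)} = -37 + 2 B$ ($f{\left(B \right)} = \left(\left(B - 5\right) - 32\right) + B = \left(\left(-5 + B\right) - 32\right) + B = \left(-37 + B\right) + B = -37 + 2 B$)
$\left(x{\left(174 \right)} + f{\left(51 \right)}\right) + \frac{12206 - 14522}{5588} = \left(i \sqrt{15} + \left(-37 + 2 \cdot 51\right)\right) + \frac{12206 - 14522}{5588} = \left(i \sqrt{15} + \left(-37 + 102\right)\right) + \left(12206 - 14522\right) \frac{1}{5588} = \left(i \sqrt{15} + 65\right) - \frac{579}{1397} = \left(65 + i \sqrt{15}\right) - \frac{579}{1397} = \frac{90226}{1397} + i \sqrt{15}$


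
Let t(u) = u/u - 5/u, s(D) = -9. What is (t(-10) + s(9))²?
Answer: 225/4 ≈ 56.250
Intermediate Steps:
t(u) = 1 - 5/u
(t(-10) + s(9))² = ((-5 - 10)/(-10) - 9)² = (-⅒*(-15) - 9)² = (3/2 - 9)² = (-15/2)² = 225/4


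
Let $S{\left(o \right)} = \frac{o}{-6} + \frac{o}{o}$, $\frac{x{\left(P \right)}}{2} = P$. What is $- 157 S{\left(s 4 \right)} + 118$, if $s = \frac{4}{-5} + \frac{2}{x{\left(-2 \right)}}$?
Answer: $- \frac{2626}{15} \approx -175.07$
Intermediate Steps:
$x{\left(P \right)} = 2 P$
$s = - \frac{13}{10}$ ($s = \frac{4}{-5} + \frac{2}{2 \left(-2\right)} = 4 \left(- \frac{1}{5}\right) + \frac{2}{-4} = - \frac{4}{5} + 2 \left(- \frac{1}{4}\right) = - \frac{4}{5} - \frac{1}{2} = - \frac{13}{10} \approx -1.3$)
$S{\left(o \right)} = 1 - \frac{o}{6}$ ($S{\left(o \right)} = o \left(- \frac{1}{6}\right) + 1 = - \frac{o}{6} + 1 = 1 - \frac{o}{6}$)
$- 157 S{\left(s 4 \right)} + 118 = - 157 \left(1 - \frac{\left(- \frac{13}{10}\right) 4}{6}\right) + 118 = - 157 \left(1 - - \frac{13}{15}\right) + 118 = - 157 \left(1 + \frac{13}{15}\right) + 118 = \left(-157\right) \frac{28}{15} + 118 = - \frac{4396}{15} + 118 = - \frac{2626}{15}$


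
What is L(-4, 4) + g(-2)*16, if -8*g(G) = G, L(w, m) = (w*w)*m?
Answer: 68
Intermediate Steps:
L(w, m) = m*w² (L(w, m) = w²*m = m*w²)
g(G) = -G/8
L(-4, 4) + g(-2)*16 = 4*(-4)² - ⅛*(-2)*16 = 4*16 + (¼)*16 = 64 + 4 = 68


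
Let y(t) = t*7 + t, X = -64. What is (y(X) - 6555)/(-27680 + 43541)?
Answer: -7067/15861 ≈ -0.44556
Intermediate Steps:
y(t) = 8*t (y(t) = 7*t + t = 8*t)
(y(X) - 6555)/(-27680 + 43541) = (8*(-64) - 6555)/(-27680 + 43541) = (-512 - 6555)/15861 = -7067*1/15861 = -7067/15861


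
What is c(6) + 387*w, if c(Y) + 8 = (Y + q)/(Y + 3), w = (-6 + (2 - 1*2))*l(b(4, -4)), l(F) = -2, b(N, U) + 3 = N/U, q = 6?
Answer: 13912/3 ≈ 4637.3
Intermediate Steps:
b(N, U) = -3 + N/U
w = 12 (w = (-6 + (2 - 1*2))*(-2) = (-6 + (2 - 2))*(-2) = (-6 + 0)*(-2) = -6*(-2) = 12)
c(Y) = -8 + (6 + Y)/(3 + Y) (c(Y) = -8 + (Y + 6)/(Y + 3) = -8 + (6 + Y)/(3 + Y))
c(6) + 387*w = (-18 - 7*6)/(3 + 6) + 387*12 = (-18 - 42)/9 + 4644 = (⅑)*(-60) + 4644 = -20/3 + 4644 = 13912/3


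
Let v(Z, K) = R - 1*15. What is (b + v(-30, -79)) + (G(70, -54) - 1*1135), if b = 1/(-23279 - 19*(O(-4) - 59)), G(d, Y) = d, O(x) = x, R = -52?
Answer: -24996825/22082 ≈ -1132.0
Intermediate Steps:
v(Z, K) = -67 (v(Z, K) = -52 - 1*15 = -52 - 15 = -67)
b = -1/22082 (b = 1/(-23279 - 19*(-4 - 59)) = 1/(-23279 - 19*(-63)) = 1/(-23279 + 1197) = 1/(-22082) = -1/22082 ≈ -4.5286e-5)
(b + v(-30, -79)) + (G(70, -54) - 1*1135) = (-1/22082 - 67) + (70 - 1*1135) = -1479495/22082 + (70 - 1135) = -1479495/22082 - 1065 = -24996825/22082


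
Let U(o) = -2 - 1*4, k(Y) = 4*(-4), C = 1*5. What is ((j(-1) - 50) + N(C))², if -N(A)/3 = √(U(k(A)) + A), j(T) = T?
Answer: 2592 + 306*I ≈ 2592.0 + 306.0*I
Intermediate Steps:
C = 5
k(Y) = -16
U(o) = -6 (U(o) = -2 - 4 = -6)
N(A) = -3*√(-6 + A)
((j(-1) - 50) + N(C))² = ((-1 - 50) - 3*√(-6 + 5))² = (-51 - 3*I)²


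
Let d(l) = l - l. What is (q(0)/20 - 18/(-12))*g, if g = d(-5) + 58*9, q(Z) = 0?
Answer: 783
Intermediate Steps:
d(l) = 0
g = 522 (g = 0 + 58*9 = 0 + 522 = 522)
(q(0)/20 - 18/(-12))*g = (0/20 - 18/(-12))*522 = (0*(1/20) - 18*(-1/12))*522 = (0 + 3/2)*522 = (3/2)*522 = 783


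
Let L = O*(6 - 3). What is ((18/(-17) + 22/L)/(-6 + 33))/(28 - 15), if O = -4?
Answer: -295/35802 ≈ -0.0082398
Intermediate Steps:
L = -12 (L = -4*(6 - 3) = -4*3 = -12)
((18/(-17) + 22/L)/(-6 + 33))/(28 - 15) = ((18/(-17) + 22/(-12))/(-6 + 33))/(28 - 15) = ((18*(-1/17) + 22*(-1/12))/27)/13 = ((-18/17 - 11/6)*(1/27))*(1/13) = -295/102*1/27*(1/13) = -295/2754*1/13 = -295/35802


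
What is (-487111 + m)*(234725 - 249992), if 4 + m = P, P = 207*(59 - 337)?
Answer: 8315339487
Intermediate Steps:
P = -57546 (P = 207*(-278) = -57546)
m = -57550 (m = -4 - 57546 = -57550)
(-487111 + m)*(234725 - 249992) = (-487111 - 57550)*(234725 - 249992) = -544661*(-15267) = 8315339487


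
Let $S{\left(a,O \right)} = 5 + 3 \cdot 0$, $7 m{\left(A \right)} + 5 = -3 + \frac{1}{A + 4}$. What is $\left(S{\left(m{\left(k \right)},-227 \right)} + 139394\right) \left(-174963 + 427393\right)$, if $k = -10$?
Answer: $35188489570$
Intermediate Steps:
$m{\left(A \right)} = - \frac{8}{7} + \frac{1}{7 \left(4 + A\right)}$ ($m{\left(A \right)} = - \frac{5}{7} + \frac{-3 + \frac{1}{A + 4}}{7} = - \frac{5}{7} + \frac{-3 + \frac{1}{4 + A}}{7} = - \frac{5}{7} - \left(\frac{3}{7} - \frac{1}{7 \left(4 + A\right)}\right) = - \frac{8}{7} + \frac{1}{7 \left(4 + A\right)}$)
$S{\left(a,O \right)} = 5$ ($S{\left(a,O \right)} = 5 + 0 = 5$)
$\left(S{\left(m{\left(k \right)},-227 \right)} + 139394\right) \left(-174963 + 427393\right) = \left(5 + 139394\right) \left(-174963 + 427393\right) = 139399 \cdot 252430 = 35188489570$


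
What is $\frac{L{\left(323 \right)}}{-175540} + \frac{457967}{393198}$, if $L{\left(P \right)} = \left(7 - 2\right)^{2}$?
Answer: $\frac{8038169723}{6902197692} \approx 1.1646$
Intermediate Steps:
$L{\left(P \right)} = 25$ ($L{\left(P \right)} = 5^{2} = 25$)
$\frac{L{\left(323 \right)}}{-175540} + \frac{457967}{393198} = \frac{25}{-175540} + \frac{457967}{393198} = 25 \left(- \frac{1}{175540}\right) + 457967 \cdot \frac{1}{393198} = - \frac{5}{35108} + \frac{457967}{393198} = \frac{8038169723}{6902197692}$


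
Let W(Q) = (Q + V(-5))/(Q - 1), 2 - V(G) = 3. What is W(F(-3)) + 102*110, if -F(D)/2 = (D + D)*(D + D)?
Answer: 11221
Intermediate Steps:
V(G) = -1 (V(G) = 2 - 1*3 = 2 - 3 = -1)
F(D) = -8*D² (F(D) = -2*(D + D)*(D + D) = -2*2*D*2*D = -8*D²)
W(Q) = 1 (W(Q) = (Q - 1)/(Q - 1) = (-1 + Q)/(-1 + Q) = 1)
W(F(-3)) + 102*110 = 1 + 102*110 = 1 + 11220 = 11221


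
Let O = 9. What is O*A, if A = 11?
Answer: 99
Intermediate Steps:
O*A = 9*11 = 99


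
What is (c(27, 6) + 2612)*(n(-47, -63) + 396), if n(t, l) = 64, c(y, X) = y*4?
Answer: 1251200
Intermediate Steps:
c(y, X) = 4*y
(c(27, 6) + 2612)*(n(-47, -63) + 396) = (4*27 + 2612)*(64 + 396) = (108 + 2612)*460 = 2720*460 = 1251200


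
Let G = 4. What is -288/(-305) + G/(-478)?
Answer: 68222/72895 ≈ 0.93589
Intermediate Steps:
-288/(-305) + G/(-478) = -288/(-305) + 4/(-478) = -288*(-1/305) + 4*(-1/478) = 288/305 - 2/239 = 68222/72895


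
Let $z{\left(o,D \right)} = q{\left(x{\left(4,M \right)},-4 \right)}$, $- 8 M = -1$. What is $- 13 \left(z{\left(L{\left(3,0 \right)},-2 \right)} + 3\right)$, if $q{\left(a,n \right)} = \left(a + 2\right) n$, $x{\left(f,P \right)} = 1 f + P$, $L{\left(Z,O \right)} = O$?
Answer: $\frac{559}{2} \approx 279.5$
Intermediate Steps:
$M = \frac{1}{8}$ ($M = \left(- \frac{1}{8}\right) \left(-1\right) = \frac{1}{8} \approx 0.125$)
$x{\left(f,P \right)} = P + f$ ($x{\left(f,P \right)} = f + P = P + f$)
$q{\left(a,n \right)} = n \left(2 + a\right)$ ($q{\left(a,n \right)} = \left(2 + a\right) n = n \left(2 + a\right)$)
$z{\left(o,D \right)} = - \frac{49}{2}$ ($z{\left(o,D \right)} = - 4 \left(2 + \left(\frac{1}{8} + 4\right)\right) = - 4 \left(2 + \frac{33}{8}\right) = \left(-4\right) \frac{49}{8} = - \frac{49}{2}$)
$- 13 \left(z{\left(L{\left(3,0 \right)},-2 \right)} + 3\right) = - 13 \left(- \frac{49}{2} + 3\right) = \left(-13\right) \left(- \frac{43}{2}\right) = \frac{559}{2}$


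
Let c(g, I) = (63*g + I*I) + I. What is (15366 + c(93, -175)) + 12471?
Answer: 64146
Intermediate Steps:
c(g, I) = I + I**2 + 63*g (c(g, I) = (63*g + I**2) + I = (I**2 + 63*g) + I = I + I**2 + 63*g)
(15366 + c(93, -175)) + 12471 = (15366 + (-175 + (-175)**2 + 63*93)) + 12471 = (15366 + (-175 + 30625 + 5859)) + 12471 = (15366 + 36309) + 12471 = 51675 + 12471 = 64146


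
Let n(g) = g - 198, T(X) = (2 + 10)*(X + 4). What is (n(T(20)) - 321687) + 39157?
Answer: -282440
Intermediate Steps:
T(X) = 48 + 12*X (T(X) = 12*(4 + X) = 48 + 12*X)
n(g) = -198 + g
(n(T(20)) - 321687) + 39157 = ((-198 + (48 + 12*20)) - 321687) + 39157 = ((-198 + (48 + 240)) - 321687) + 39157 = ((-198 + 288) - 321687) + 39157 = (90 - 321687) + 39157 = -321597 + 39157 = -282440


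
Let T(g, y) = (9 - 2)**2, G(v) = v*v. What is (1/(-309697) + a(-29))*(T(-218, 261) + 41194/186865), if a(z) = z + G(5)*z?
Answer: -113038990913899/3045869995 ≈ -37112.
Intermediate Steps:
G(v) = v**2
T(g, y) = 49 (T(g, y) = 7**2 = 49)
a(z) = 26*z (a(z) = z + 5**2*z = z + 25*z = 26*z)
(1/(-309697) + a(-29))*(T(-218, 261) + 41194/186865) = (1/(-309697) + 26*(-29))*(49 + 41194/186865) = (-1/309697 - 754)*(49 + 41194*(1/186865)) = -233511539*(49 + 41194/186865)/309697 = -233511539/309697*9197579/186865 = -113038990913899/3045869995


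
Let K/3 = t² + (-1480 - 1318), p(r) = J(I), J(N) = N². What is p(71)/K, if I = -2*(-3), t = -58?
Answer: 6/283 ≈ 0.021201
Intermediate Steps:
I = 6
p(r) = 36 (p(r) = 6² = 36)
K = 1698 (K = 3*((-58)² + (-1480 - 1318)) = 3*(3364 - 2798) = 3*566 = 1698)
p(71)/K = 36/1698 = 36*(1/1698) = 6/283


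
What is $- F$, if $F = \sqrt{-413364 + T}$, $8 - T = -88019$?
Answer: $- i \sqrt{325337} \approx - 570.38 i$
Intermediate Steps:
$T = 88027$ ($T = 8 - -88019 = 8 + 88019 = 88027$)
$F = i \sqrt{325337}$ ($F = \sqrt{-413364 + 88027} = \sqrt{-325337} = i \sqrt{325337} \approx 570.38 i$)
$- F = - i \sqrt{325337}$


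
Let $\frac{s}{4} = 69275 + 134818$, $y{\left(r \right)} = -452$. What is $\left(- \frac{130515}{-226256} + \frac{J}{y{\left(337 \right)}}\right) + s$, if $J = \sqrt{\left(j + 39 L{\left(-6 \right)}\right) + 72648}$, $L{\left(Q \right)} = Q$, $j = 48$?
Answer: $\frac{184709193747}{226256} - \frac{\sqrt{72462}}{452} \approx 8.1637 \cdot 10^{5}$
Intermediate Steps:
$s = 816372$ ($s = 4 \left(69275 + 134818\right) = 4 \cdot 204093 = 816372$)
$J = \sqrt{72462}$ ($J = \sqrt{\left(48 + 39 \left(-6\right)\right) + 72648} = \sqrt{\left(48 - 234\right) + 72648} = \sqrt{-186 + 72648} = \sqrt{72462} \approx 269.19$)
$\left(- \frac{130515}{-226256} + \frac{J}{y{\left(337 \right)}}\right) + s = \left(- \frac{130515}{-226256} + \frac{\sqrt{72462}}{-452}\right) + 816372 = \left(\left(-130515\right) \left(- \frac{1}{226256}\right) + \sqrt{72462} \left(- \frac{1}{452}\right)\right) + 816372 = \left(\frac{130515}{226256} - \frac{\sqrt{72462}}{452}\right) + 816372 = \frac{184709193747}{226256} - \frac{\sqrt{72462}}{452}$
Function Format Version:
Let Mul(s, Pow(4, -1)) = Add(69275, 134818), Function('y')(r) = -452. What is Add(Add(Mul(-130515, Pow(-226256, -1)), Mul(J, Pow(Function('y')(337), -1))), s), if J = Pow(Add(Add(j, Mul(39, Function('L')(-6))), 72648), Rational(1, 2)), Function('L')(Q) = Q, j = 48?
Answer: Add(Rational(184709193747, 226256), Mul(Rational(-1, 452), Pow(72462, Rational(1, 2)))) ≈ 8.1637e+5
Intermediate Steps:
s = 816372 (s = Mul(4, Add(69275, 134818)) = Mul(4, 204093) = 816372)
J = Pow(72462, Rational(1, 2)) (J = Pow(Add(Add(48, Mul(39, -6)), 72648), Rational(1, 2)) = Pow(Add(Add(48, -234), 72648), Rational(1, 2)) = Pow(Add(-186, 72648), Rational(1, 2)) = Pow(72462, Rational(1, 2)) ≈ 269.19)
Add(Add(Mul(-130515, Pow(-226256, -1)), Mul(J, Pow(Function('y')(337), -1))), s) = Add(Add(Mul(-130515, Pow(-226256, -1)), Mul(Pow(72462, Rational(1, 2)), Pow(-452, -1))), 816372) = Add(Add(Mul(-130515, Rational(-1, 226256)), Mul(Pow(72462, Rational(1, 2)), Rational(-1, 452))), 816372) = Add(Add(Rational(130515, 226256), Mul(Rational(-1, 452), Pow(72462, Rational(1, 2)))), 816372) = Add(Rational(184709193747, 226256), Mul(Rational(-1, 452), Pow(72462, Rational(1, 2))))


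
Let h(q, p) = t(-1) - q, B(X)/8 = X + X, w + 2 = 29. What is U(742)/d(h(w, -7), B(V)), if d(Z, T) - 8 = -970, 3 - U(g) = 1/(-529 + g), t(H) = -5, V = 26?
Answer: -319/102453 ≈ -0.0031136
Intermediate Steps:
U(g) = 3 - 1/(-529 + g)
w = 27 (w = -2 + 29 = 27)
B(X) = 16*X (B(X) = 8*(X + X) = 8*(2*X) = 16*X)
h(q, p) = -5 - q
d(Z, T) = -962 (d(Z, T) = 8 - 970 = -962)
U(742)/d(h(w, -7), B(V)) = ((-1588 + 3*742)/(-529 + 742))/(-962) = ((-1588 + 2226)/213)*(-1/962) = ((1/213)*638)*(-1/962) = (638/213)*(-1/962) = -319/102453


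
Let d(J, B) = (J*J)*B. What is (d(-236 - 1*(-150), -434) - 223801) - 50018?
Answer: -3483683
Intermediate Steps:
d(J, B) = B*J² (d(J, B) = J²*B = B*J²)
(d(-236 - 1*(-150), -434) - 223801) - 50018 = (-434*(-236 - 1*(-150))² - 223801) - 50018 = (-434*(-236 + 150)² - 223801) - 50018 = (-434*(-86)² - 223801) - 50018 = (-434*7396 - 223801) - 50018 = (-3209864 - 223801) - 50018 = -3433665 - 50018 = -3483683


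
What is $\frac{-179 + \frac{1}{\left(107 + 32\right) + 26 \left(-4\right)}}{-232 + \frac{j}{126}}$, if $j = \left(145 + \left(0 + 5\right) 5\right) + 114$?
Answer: $\frac{28188}{36185} \approx 0.779$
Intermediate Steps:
$j = 284$ ($j = \left(145 + 5 \cdot 5\right) + 114 = \left(145 + 25\right) + 114 = 170 + 114 = 284$)
$\frac{-179 + \frac{1}{\left(107 + 32\right) + 26 \left(-4\right)}}{-232 + \frac{j}{126}} = \frac{-179 + \frac{1}{\left(107 + 32\right) + 26 \left(-4\right)}}{-232 + \frac{284}{126}} = \frac{-179 + \frac{1}{139 - 104}}{-232 + 284 \cdot \frac{1}{126}} = \frac{-179 + \frac{1}{35}}{-232 + \frac{142}{63}} = \frac{-179 + \frac{1}{35}}{- \frac{14474}{63}} = \left(- \frac{6264}{35}\right) \left(- \frac{63}{14474}\right) = \frac{28188}{36185}$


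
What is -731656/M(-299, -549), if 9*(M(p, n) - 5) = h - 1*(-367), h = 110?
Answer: -365828/29 ≈ -12615.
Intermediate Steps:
M(p, n) = 58 (M(p, n) = 5 + (110 - 1*(-367))/9 = 5 + (110 + 367)/9 = 5 + (⅑)*477 = 5 + 53 = 58)
-731656/M(-299, -549) = -731656/58 = -731656*1/58 = -365828/29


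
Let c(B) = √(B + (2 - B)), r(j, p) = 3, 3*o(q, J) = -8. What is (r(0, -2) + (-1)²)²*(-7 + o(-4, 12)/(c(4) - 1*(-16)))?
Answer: -43696/381 + 64*√2/381 ≈ -114.45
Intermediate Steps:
o(q, J) = -8/3 (o(q, J) = (⅓)*(-8) = -8/3)
c(B) = √2
(r(0, -2) + (-1)²)²*(-7 + o(-4, 12)/(c(4) - 1*(-16))) = (3 + (-1)²)²*(-7 - 8/(3*(√2 - 1*(-16)))) = (3 + 1)²*(-7 - 8/(3*(√2 + 16))) = 4²*(-7 - 8/(3*(16 + √2))) = 16*(-7 - 8/(3*(16 + √2))) = -112 - 128/(3*(16 + √2))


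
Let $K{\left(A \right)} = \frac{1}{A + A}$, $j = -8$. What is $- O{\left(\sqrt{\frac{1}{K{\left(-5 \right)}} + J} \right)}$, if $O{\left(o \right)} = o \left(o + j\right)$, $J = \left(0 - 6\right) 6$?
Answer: $46 + 8 i \sqrt{46} \approx 46.0 + 54.259 i$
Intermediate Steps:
$K{\left(A \right)} = \frac{1}{2 A}$
$J = -36$ ($J = \left(-6\right) 6 = -36$)
$O{\left(o \right)} = o \left(-8 + o\right)$ ($O{\left(o \right)} = o \left(o - 8\right) = o \left(-8 + o\right)$)
$- O{\left(\sqrt{\frac{1}{K{\left(-5 \right)}} + J} \right)} = - \sqrt{\frac{1}{\frac{1}{2} \frac{1}{-5}} - 36} \left(-8 + \sqrt{\frac{1}{\frac{1}{2} \frac{1}{-5}} - 36}\right) = - \sqrt{\frac{1}{\frac{1}{2} \left(- \frac{1}{5}\right)} - 36} \left(-8 + \sqrt{\frac{1}{\frac{1}{2} \left(- \frac{1}{5}\right)} - 36}\right) = - \sqrt{\frac{1}{- \frac{1}{10}} - 36} \left(-8 + \sqrt{\frac{1}{- \frac{1}{10}} - 36}\right) = - \sqrt{-10 - 36} \left(-8 + \sqrt{-10 - 36}\right) = - \sqrt{-46} \left(-8 + \sqrt{-46}\right) = - i \sqrt{46} \left(-8 + i \sqrt{46}\right)$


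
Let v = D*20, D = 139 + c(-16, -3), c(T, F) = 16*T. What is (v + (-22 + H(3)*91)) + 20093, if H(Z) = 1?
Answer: 17822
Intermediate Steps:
D = -117 (D = 139 + 16*(-16) = 139 - 256 = -117)
v = -2340 (v = -117*20 = -2340)
(v + (-22 + H(3)*91)) + 20093 = (-2340 + (-22 + 1*91)) + 20093 = (-2340 + (-22 + 91)) + 20093 = (-2340 + 69) + 20093 = -2271 + 20093 = 17822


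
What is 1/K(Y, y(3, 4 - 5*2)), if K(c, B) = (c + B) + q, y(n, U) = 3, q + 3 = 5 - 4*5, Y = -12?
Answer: -1/27 ≈ -0.037037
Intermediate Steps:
q = -18 (q = -3 + (5 - 4*5) = -3 + (5 - 20) = -3 - 15 = -18)
K(c, B) = -18 + B + c (K(c, B) = (c + B) - 18 = (B + c) - 18 = -18 + B + c)
1/K(Y, y(3, 4 - 5*2)) = 1/(-18 + 3 - 12) = 1/(-27) = -1/27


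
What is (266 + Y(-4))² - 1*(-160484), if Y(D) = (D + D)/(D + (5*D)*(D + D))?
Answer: 351674548/1521 ≈ 2.3121e+5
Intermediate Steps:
Y(D) = 2*D/(D + 10*D²) (Y(D) = (2*D)/(D + (5*D)*(2*D)) = (2*D)/(D + 10*D²) = 2*D/(D + 10*D²))
(266 + Y(-4))² - 1*(-160484) = (266 + 2/(1 + 10*(-4)))² - 1*(-160484) = (266 + 2/(1 - 40))² + 160484 = (266 + 2/(-39))² + 160484 = (266 + 2*(-1/39))² + 160484 = (266 - 2/39)² + 160484 = (10372/39)² + 160484 = 107578384/1521 + 160484 = 351674548/1521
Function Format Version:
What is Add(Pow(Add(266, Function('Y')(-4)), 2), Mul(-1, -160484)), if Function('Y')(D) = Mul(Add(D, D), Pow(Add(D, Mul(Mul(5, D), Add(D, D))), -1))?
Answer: Rational(351674548, 1521) ≈ 2.3121e+5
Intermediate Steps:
Function('Y')(D) = Mul(2, D, Pow(Add(D, Mul(10, Pow(D, 2))), -1)) (Function('Y')(D) = Mul(Mul(2, D), Pow(Add(D, Mul(Mul(5, D), Mul(2, D))), -1)) = Mul(Mul(2, D), Pow(Add(D, Mul(10, Pow(D, 2))), -1)) = Mul(2, D, Pow(Add(D, Mul(10, Pow(D, 2))), -1)))
Add(Pow(Add(266, Function('Y')(-4)), 2), Mul(-1, -160484)) = Add(Pow(Add(266, Mul(2, Pow(Add(1, Mul(10, -4)), -1))), 2), Mul(-1, -160484)) = Add(Pow(Add(266, Mul(2, Pow(Add(1, -40), -1))), 2), 160484) = Add(Pow(Add(266, Mul(2, Pow(-39, -1))), 2), 160484) = Add(Pow(Add(266, Mul(2, Rational(-1, 39))), 2), 160484) = Add(Pow(Add(266, Rational(-2, 39)), 2), 160484) = Add(Pow(Rational(10372, 39), 2), 160484) = Add(Rational(107578384, 1521), 160484) = Rational(351674548, 1521)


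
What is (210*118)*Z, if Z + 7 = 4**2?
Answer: 223020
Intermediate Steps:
Z = 9 (Z = -7 + 4**2 = -7 + 16 = 9)
(210*118)*Z = (210*118)*9 = 24780*9 = 223020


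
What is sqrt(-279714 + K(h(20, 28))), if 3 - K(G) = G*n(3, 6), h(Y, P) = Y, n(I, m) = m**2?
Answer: 3*I*sqrt(31159) ≈ 529.56*I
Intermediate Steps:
K(G) = 3 - 36*G (K(G) = 3 - G*6**2 = 3 - G*36 = 3 - 36*G)
sqrt(-279714 + K(h(20, 28))) = sqrt(-279714 + (3 - 36*20)) = sqrt(-279714 + (3 - 720)) = sqrt(-279714 - 717) = sqrt(-280431) = 3*I*sqrt(31159)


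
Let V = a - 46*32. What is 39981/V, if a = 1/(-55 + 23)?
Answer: -1279392/47105 ≈ -27.160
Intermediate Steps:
a = -1/32 (a = 1/(-32) = -1/32 ≈ -0.031250)
V = -47105/32 (V = -1/32 - 46*32 = -1/32 - 1472 = -47105/32 ≈ -1472.0)
39981/V = 39981/(-47105/32) = 39981*(-32/47105) = -1279392/47105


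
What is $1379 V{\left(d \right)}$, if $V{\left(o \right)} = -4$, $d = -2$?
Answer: $-5516$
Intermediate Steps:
$1379 V{\left(d \right)} = 1379 \left(-4\right) = -5516$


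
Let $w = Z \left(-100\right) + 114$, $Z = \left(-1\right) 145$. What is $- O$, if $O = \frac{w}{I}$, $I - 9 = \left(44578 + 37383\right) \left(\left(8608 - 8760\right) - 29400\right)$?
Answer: $\frac{14614}{2422111463} \approx 6.0336 \cdot 10^{-6}$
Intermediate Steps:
$Z = -145$
$I = -2422111463$ ($I = 9 + \left(44578 + 37383\right) \left(\left(8608 - 8760\right) - 29400\right) = 9 + 81961 \left(\left(8608 - 8760\right) - 29400\right) = 9 + 81961 \left(-152 - 29400\right) = 9 + 81961 \left(-29552\right) = 9 - 2422111472 = -2422111463$)
$w = 14614$ ($w = \left(-145\right) \left(-100\right) + 114 = 14500 + 114 = 14614$)
$O = - \frac{14614}{2422111463}$ ($O = \frac{14614}{-2422111463} = 14614 \left(- \frac{1}{2422111463}\right) = - \frac{14614}{2422111463} \approx -6.0336 \cdot 10^{-6}$)
$- O = \left(-1\right) \left(- \frac{14614}{2422111463}\right) = \frac{14614}{2422111463}$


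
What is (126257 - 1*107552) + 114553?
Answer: 133258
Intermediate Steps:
(126257 - 1*107552) + 114553 = (126257 - 107552) + 114553 = 18705 + 114553 = 133258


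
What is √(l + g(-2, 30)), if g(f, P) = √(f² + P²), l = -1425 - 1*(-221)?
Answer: √(-1204 + 2*√226) ≈ 34.263*I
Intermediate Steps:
l = -1204 (l = -1425 + 221 = -1204)
g(f, P) = √(P² + f²)
√(l + g(-2, 30)) = √(-1204 + √(30² + (-2)²)) = √(-1204 + √(900 + 4)) = √(-1204 + √904) = √(-1204 + 2*√226)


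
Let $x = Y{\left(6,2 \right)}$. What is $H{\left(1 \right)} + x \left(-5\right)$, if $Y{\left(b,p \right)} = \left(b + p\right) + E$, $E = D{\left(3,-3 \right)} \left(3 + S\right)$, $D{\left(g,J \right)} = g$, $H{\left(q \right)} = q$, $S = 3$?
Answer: $-129$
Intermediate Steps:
$E = 18$ ($E = 3 \left(3 + 3\right) = 3 \cdot 6 = 18$)
$Y{\left(b,p \right)} = 18 + b + p$ ($Y{\left(b,p \right)} = \left(b + p\right) + 18 = 18 + b + p$)
$x = 26$ ($x = 18 + 6 + 2 = 26$)
$H{\left(1 \right)} + x \left(-5\right) = 1 + 26 \left(-5\right) = 1 - 130 = -129$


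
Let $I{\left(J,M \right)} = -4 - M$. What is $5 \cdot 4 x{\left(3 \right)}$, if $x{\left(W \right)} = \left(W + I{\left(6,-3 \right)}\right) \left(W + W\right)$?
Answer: $240$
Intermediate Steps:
$x{\left(W \right)} = 2 W \left(-1 + W\right)$ ($x{\left(W \right)} = \left(W - 1\right) \left(W + W\right) = \left(W + \left(-4 + 3\right)\right) 2 W = \left(W - 1\right) 2 W = \left(-1 + W\right) 2 W = 2 W \left(-1 + W\right)$)
$5 \cdot 4 x{\left(3 \right)} = 5 \cdot 4 \cdot 2 \cdot 3 \left(-1 + 3\right) = 20 \cdot 2 \cdot 3 \cdot 2 = 20 \cdot 12 = 240$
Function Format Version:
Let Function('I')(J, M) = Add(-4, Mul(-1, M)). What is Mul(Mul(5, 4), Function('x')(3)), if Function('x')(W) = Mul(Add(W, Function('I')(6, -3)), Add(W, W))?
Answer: 240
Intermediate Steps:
Function('x')(W) = Mul(2, W, Add(-1, W)) (Function('x')(W) = Mul(Add(W, Add(-4, Mul(-1, -3))), Add(W, W)) = Mul(Add(W, Add(-4, 3)), Mul(2, W)) = Mul(Add(W, -1), Mul(2, W)) = Mul(Add(-1, W), Mul(2, W)) = Mul(2, W, Add(-1, W)))
Mul(Mul(5, 4), Function('x')(3)) = Mul(Mul(5, 4), Mul(2, 3, Add(-1, 3))) = Mul(20, Mul(2, 3, 2)) = Mul(20, 12) = 240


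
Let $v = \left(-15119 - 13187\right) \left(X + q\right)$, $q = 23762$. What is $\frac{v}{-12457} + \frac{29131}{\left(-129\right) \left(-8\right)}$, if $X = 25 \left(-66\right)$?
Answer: $\frac{646294029571}{12855624} \approx 50273.0$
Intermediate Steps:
$X = -1650$
$v = -625902272$ ($v = \left(-15119 - 13187\right) \left(-1650 + 23762\right) = \left(-28306\right) 22112 = -625902272$)
$\frac{v}{-12457} + \frac{29131}{\left(-129\right) \left(-8\right)} = - \frac{625902272}{-12457} + \frac{29131}{\left(-129\right) \left(-8\right)} = \left(-625902272\right) \left(- \frac{1}{12457}\right) + \frac{29131}{1032} = \frac{625902272}{12457} + 29131 \cdot \frac{1}{1032} = \frac{625902272}{12457} + \frac{29131}{1032} = \frac{646294029571}{12855624}$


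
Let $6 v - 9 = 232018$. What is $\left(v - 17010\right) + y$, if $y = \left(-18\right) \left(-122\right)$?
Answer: $\frac{143143}{6} \approx 23857.0$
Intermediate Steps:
$v = \frac{232027}{6}$ ($v = \frac{3}{2} + \frac{1}{6} \cdot 232018 = \frac{3}{2} + \frac{116009}{3} = \frac{232027}{6} \approx 38671.0$)
$y = 2196$
$\left(v - 17010\right) + y = \left(\frac{232027}{6} - 17010\right) + 2196 = \frac{129967}{6} + 2196 = \frac{143143}{6}$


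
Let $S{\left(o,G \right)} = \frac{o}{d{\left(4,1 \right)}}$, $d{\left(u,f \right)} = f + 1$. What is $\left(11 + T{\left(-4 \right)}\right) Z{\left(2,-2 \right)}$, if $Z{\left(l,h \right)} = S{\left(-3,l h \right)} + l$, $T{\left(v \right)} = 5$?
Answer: $8$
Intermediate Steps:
$d{\left(u,f \right)} = 1 + f$
$S{\left(o,G \right)} = \frac{o}{2}$ ($S{\left(o,G \right)} = \frac{o}{1 + 1} = \frac{o}{2}$)
$Z{\left(l,h \right)} = - \frac{3}{2} + l$ ($Z{\left(l,h \right)} = \frac{1}{2} \left(-3\right) + l = - \frac{3}{2} + l$)
$\left(11 + T{\left(-4 \right)}\right) Z{\left(2,-2 \right)} = \left(11 + 5\right) \left(- \frac{3}{2} + 2\right) = 16 \cdot \frac{1}{2} = 8$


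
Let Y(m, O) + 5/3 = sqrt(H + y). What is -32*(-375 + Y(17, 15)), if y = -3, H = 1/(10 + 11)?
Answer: 36160/3 - 32*I*sqrt(1302)/21 ≈ 12053.0 - 54.984*I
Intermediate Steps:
H = 1/21 ≈ 0.047619
Y(m, O) = -5/3 + I*sqrt(1302)/21 (Y(m, O) = -5/3 + sqrt(1/21 - 3) = -5/3 + sqrt(-62/21) = -5/3 + I*sqrt(1302)/21)
-32*(-375 + Y(17, 15)) = -32*(-375 + (-5/3 + I*sqrt(1302)/21)) = -32*(-1130/3 + I*sqrt(1302)/21) = 36160/3 - 32*I*sqrt(1302)/21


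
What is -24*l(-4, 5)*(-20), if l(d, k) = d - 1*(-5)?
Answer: 480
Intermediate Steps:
l(d, k) = 5 + d (l(d, k) = d + 5 = 5 + d)
-24*l(-4, 5)*(-20) = -24*(5 - 4)*(-20) = -24*1*(-20) = -24*(-20) = 480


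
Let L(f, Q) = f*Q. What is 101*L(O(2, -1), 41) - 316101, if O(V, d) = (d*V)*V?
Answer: -332665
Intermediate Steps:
O(V, d) = d*V² (O(V, d) = (V*d)*V = d*V²)
L(f, Q) = Q*f
101*L(O(2, -1), 41) - 316101 = 101*(41*(-1*2²)) - 316101 = 101*(41*(-1*4)) - 316101 = 101*(41*(-4)) - 316101 = 101*(-164) - 316101 = -16564 - 316101 = -332665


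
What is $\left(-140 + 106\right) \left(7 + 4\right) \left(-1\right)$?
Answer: $374$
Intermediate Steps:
$\left(-140 + 106\right) \left(7 + 4\right) \left(-1\right) = - 34 \cdot 11 \left(-1\right) = \left(-34\right) \left(-11\right) = 374$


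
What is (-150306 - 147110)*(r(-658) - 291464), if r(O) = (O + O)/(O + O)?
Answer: 86685759608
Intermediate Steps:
r(O) = 1 (r(O) = (2*O)/((2*O)) = (2*O)*(1/(2*O)) = 1)
(-150306 - 147110)*(r(-658) - 291464) = (-150306 - 147110)*(1 - 291464) = -297416*(-291463) = 86685759608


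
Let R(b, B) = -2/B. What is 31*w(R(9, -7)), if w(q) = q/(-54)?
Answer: -31/189 ≈ -0.16402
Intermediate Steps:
w(q) = -q/54 (w(q) = q*(-1/54) = -q/54)
31*w(R(9, -7)) = 31*(-(-1)/(27*(-7))) = 31*(-(-1)*(-1)/(27*7)) = 31*(-1/54*2/7) = 31*(-1/189) = -31/189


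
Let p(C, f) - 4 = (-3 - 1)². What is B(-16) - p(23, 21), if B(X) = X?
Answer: -36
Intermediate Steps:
p(C, f) = 20 (p(C, f) = 4 + (-3 - 1)² = 4 + (-4)² = 4 + 16 = 20)
B(-16) - p(23, 21) = -16 - 1*20 = -16 - 20 = -36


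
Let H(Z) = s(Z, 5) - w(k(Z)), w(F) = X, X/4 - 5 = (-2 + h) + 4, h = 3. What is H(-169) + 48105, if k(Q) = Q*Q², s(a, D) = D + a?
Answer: 47901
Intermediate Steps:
X = 40 (X = 20 + 4*((-2 + 3) + 4) = 20 + 4*(1 + 4) = 20 + 4*5 = 20 + 20 = 40)
k(Q) = Q³
w(F) = 40
H(Z) = -35 + Z (H(Z) = (5 + Z) - 1*40 = (5 + Z) - 40 = -35 + Z)
H(-169) + 48105 = (-35 - 169) + 48105 = -204 + 48105 = 47901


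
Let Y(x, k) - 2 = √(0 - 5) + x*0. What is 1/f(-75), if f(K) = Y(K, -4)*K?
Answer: I/(75*(√5 - 2*I)) ≈ -0.002963 + 0.0033127*I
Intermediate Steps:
Y(x, k) = 2 + I*√5 (Y(x, k) = 2 + (√(0 - 5) + x*0) = 2 + (√(-5) + 0) = 2 + (I*√5 + 0) = 2 + I*√5)
f(K) = K*(2 + I*√5) (f(K) = (2 + I*√5)*K = K*(2 + I*√5))
1/f(-75) = 1/(-75*(2 + I*√5)) = 1/(-150 - 75*I*√5)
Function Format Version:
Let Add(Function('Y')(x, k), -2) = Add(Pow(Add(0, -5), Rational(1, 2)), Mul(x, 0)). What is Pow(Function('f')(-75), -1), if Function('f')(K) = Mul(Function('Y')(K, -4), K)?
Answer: Mul(Rational(1, 75), I, Pow(Add(Pow(5, Rational(1, 2)), Mul(-2, I)), -1)) ≈ Add(-0.0029630, Mul(0.0033127, I))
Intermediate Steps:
Function('Y')(x, k) = Add(2, Mul(I, Pow(5, Rational(1, 2)))) (Function('Y')(x, k) = Add(2, Add(Pow(Add(0, -5), Rational(1, 2)), Mul(x, 0))) = Add(2, Add(Pow(-5, Rational(1, 2)), 0)) = Add(2, Add(Mul(I, Pow(5, Rational(1, 2))), 0)) = Add(2, Mul(I, Pow(5, Rational(1, 2)))))
Function('f')(K) = Mul(K, Add(2, Mul(I, Pow(5, Rational(1, 2))))) (Function('f')(K) = Mul(Add(2, Mul(I, Pow(5, Rational(1, 2)))), K) = Mul(K, Add(2, Mul(I, Pow(5, Rational(1, 2))))))
Pow(Function('f')(-75), -1) = Pow(Mul(-75, Add(2, Mul(I, Pow(5, Rational(1, 2))))), -1) = Pow(Add(-150, Mul(-75, I, Pow(5, Rational(1, 2)))), -1)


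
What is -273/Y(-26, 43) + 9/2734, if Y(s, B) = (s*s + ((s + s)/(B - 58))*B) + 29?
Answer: -11080431/35025274 ≈ -0.31636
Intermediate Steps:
Y(s, B) = 29 + s² + 2*B*s/(-58 + B) (Y(s, B) = (s² + ((2*s)/(-58 + B))*B) + 29 = (s² + (2*s/(-58 + B))*B) + 29 = (s² + 2*B*s/(-58 + B)) + 29 = 29 + s² + 2*B*s/(-58 + B))
-273/Y(-26, 43) + 9/2734 = -273*(-58 + 43)/(-1682 - 58*(-26)² + 29*43 + 43*(-26)² + 2*43*(-26)) + 9/2734 = -273*(-15/(-1682 - 58*676 + 1247 + 43*676 - 2236)) + 9*(1/2734) = -273*(-15/(-1682 - 39208 + 1247 + 29068 - 2236)) + 9/2734 = -273/((-1/15*(-12811))) + 9/2734 = -273/12811/15 + 9/2734 = -273*15/12811 + 9/2734 = -4095/12811 + 9/2734 = -11080431/35025274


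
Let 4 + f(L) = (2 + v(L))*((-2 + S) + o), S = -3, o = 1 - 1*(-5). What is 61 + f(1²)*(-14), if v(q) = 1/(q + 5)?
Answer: 260/3 ≈ 86.667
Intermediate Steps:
o = 6 (o = 1 + 5 = 6)
v(q) = 1/(5 + q)
f(L) = -2 + 1/(5 + L) (f(L) = -4 + (2 + 1/(5 + L))*((-2 - 3) + 6) = -4 + (2 + 1/(5 + L))*(-5 + 6) = -4 + (2 + 1/(5 + L))*1 = -4 + (2 + 1/(5 + L)) = -2 + 1/(5 + L))
61 + f(1²)*(-14) = 61 + ((-9 - 2*1²)/(5 + 1²))*(-14) = 61 + ((-9 - 2*1)/(5 + 1))*(-14) = 61 + ((-9 - 2)/6)*(-14) = 61 + ((⅙)*(-11))*(-14) = 61 - 11/6*(-14) = 61 + 77/3 = 260/3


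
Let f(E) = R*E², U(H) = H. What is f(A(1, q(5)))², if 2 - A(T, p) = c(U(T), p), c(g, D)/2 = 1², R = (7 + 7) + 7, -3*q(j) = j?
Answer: 0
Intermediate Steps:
q(j) = -j/3
R = 21 (R = 14 + 7 = 21)
c(g, D) = 2 (c(g, D) = 2*1² = 2*1 = 2)
A(T, p) = 0 (A(T, p) = 2 - 1*2 = 2 - 2 = 0)
f(E) = 21*E²
f(A(1, q(5)))² = (21*0²)² = (21*0)² = 0² = 0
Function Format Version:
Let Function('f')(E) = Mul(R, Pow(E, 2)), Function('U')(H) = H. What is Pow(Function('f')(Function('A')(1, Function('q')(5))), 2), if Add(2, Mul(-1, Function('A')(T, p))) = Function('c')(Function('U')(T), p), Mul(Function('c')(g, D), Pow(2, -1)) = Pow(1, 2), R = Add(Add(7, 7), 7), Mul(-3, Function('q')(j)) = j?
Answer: 0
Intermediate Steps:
Function('q')(j) = Mul(Rational(-1, 3), j)
R = 21 (R = Add(14, 7) = 21)
Function('c')(g, D) = 2 (Function('c')(g, D) = Mul(2, Pow(1, 2)) = Mul(2, 1) = 2)
Function('A')(T, p) = 0 (Function('A')(T, p) = Add(2, Mul(-1, 2)) = Add(2, -2) = 0)
Function('f')(E) = Mul(21, Pow(E, 2))
Pow(Function('f')(Function('A')(1, Function('q')(5))), 2) = Pow(Mul(21, Pow(0, 2)), 2) = Pow(Mul(21, 0), 2) = Pow(0, 2) = 0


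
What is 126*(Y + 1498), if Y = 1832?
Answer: 419580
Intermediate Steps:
126*(Y + 1498) = 126*(1832 + 1498) = 126*3330 = 419580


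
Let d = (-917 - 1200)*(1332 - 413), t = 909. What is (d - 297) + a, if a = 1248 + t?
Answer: -1943663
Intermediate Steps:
a = 2157 (a = 1248 + 909 = 2157)
d = -1945523 (d = -2117*919 = -1945523)
(d - 297) + a = (-1945523 - 297) + 2157 = -1945820 + 2157 = -1943663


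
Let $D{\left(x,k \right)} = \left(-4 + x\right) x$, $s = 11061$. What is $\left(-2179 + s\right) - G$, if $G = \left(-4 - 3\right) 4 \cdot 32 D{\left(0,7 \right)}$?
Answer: $8882$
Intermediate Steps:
$D{\left(x,k \right)} = x \left(-4 + x\right)$
$G = 0$ ($G = \left(-4 - 3\right) 4 \cdot 32 \cdot 0 \left(-4 + 0\right) = \left(-4 - 3\right) 4 \cdot 32 \cdot 0 \left(-4\right) = \left(-7\right) 4 \cdot 32 \cdot 0 = \left(-28\right) 32 \cdot 0 = \left(-896\right) 0 = 0$)
$\left(-2179 + s\right) - G = \left(-2179 + 11061\right) - 0 = 8882 + 0 = 8882$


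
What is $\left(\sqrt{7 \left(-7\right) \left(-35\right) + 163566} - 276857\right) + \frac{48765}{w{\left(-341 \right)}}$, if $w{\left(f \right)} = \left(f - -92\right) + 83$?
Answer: $- \frac{46007027}{166} + \sqrt{165281} \approx -2.7674 \cdot 10^{5}$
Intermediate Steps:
$w{\left(f \right)} = 175 + f$ ($w{\left(f \right)} = \left(f + 92\right) + 83 = \left(92 + f\right) + 83 = 175 + f$)
$\left(\sqrt{7 \left(-7\right) \left(-35\right) + 163566} - 276857\right) + \frac{48765}{w{\left(-341 \right)}} = \left(\sqrt{7 \left(-7\right) \left(-35\right) + 163566} - 276857\right) + \frac{48765}{175 - 341} = \left(\sqrt{\left(-49\right) \left(-35\right) + 163566} - 276857\right) + \frac{48765}{-166} = \left(\sqrt{1715 + 163566} - 276857\right) + 48765 \left(- \frac{1}{166}\right) = \left(\sqrt{165281} - 276857\right) - \frac{48765}{166} = \left(-276857 + \sqrt{165281}\right) - \frac{48765}{166} = - \frac{46007027}{166} + \sqrt{165281}$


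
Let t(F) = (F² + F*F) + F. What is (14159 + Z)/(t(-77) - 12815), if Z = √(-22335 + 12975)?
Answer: -14159/1034 - 6*I*√65/517 ≈ -13.693 - 0.093566*I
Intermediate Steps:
t(F) = F + 2*F² (t(F) = (F² + F²) + F = 2*F² + F = F + 2*F²)
Z = 12*I*√65 (Z = √(-9360) = 12*I*√65 ≈ 96.747*I)
(14159 + Z)/(t(-77) - 12815) = (14159 + 12*I*√65)/(-77*(1 + 2*(-77)) - 12815) = (14159 + 12*I*√65)/(-77*(1 - 154) - 12815) = (14159 + 12*I*√65)/(-77*(-153) - 12815) = (14159 + 12*I*√65)/(11781 - 12815) = (14159 + 12*I*√65)/(-1034) = (14159 + 12*I*√65)*(-1/1034) = -14159/1034 - 6*I*√65/517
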